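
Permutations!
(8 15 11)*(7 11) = (7 11 8 15) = [0, 1, 2, 3, 4, 5, 6, 11, 15, 9, 10, 8, 12, 13, 14, 7]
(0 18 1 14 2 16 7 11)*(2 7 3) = [18, 14, 16, 2, 4, 5, 6, 11, 8, 9, 10, 0, 12, 13, 7, 15, 3, 17, 1] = (0 18 1 14 7 11)(2 16 3)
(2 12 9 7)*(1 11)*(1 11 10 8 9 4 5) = [0, 10, 12, 3, 5, 1, 6, 2, 9, 7, 8, 11, 4] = (1 10 8 9 7 2 12 4 5)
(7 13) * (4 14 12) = (4 14 12)(7 13) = [0, 1, 2, 3, 14, 5, 6, 13, 8, 9, 10, 11, 4, 7, 12]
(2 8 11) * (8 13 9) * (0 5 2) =(0 5 2 13 9 8 11) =[5, 1, 13, 3, 4, 2, 6, 7, 11, 8, 10, 0, 12, 9]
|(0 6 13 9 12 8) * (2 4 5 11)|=12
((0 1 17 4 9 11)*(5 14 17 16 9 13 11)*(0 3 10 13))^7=((0 1 16 9 5 14 17 4)(3 10 13 11))^7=(0 4 17 14 5 9 16 1)(3 11 13 10)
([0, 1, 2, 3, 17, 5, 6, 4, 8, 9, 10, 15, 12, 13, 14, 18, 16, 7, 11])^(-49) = [0, 1, 2, 3, 7, 5, 6, 17, 8, 9, 10, 18, 12, 13, 14, 11, 16, 4, 15]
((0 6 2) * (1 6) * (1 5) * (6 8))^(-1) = ((0 5 1 8 6 2))^(-1) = (0 2 6 8 1 5)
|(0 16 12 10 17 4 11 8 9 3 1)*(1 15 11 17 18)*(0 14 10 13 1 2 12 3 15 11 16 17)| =42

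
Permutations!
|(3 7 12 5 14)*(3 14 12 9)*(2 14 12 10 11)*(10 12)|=|(2 14 10 11)(3 7 9)(5 12)|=12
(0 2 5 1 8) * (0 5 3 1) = (0 2 3 1 8 5) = [2, 8, 3, 1, 4, 0, 6, 7, 5]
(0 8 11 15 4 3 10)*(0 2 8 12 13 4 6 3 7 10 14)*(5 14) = (0 12 13 4 7 10 2 8 11 15 6 3 5 14) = [12, 1, 8, 5, 7, 14, 3, 10, 11, 9, 2, 15, 13, 4, 0, 6]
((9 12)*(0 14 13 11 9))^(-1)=(0 12 9 11 13 14)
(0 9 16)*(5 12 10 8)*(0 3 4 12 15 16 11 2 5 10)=[9, 1, 5, 4, 12, 15, 6, 7, 10, 11, 8, 2, 0, 13, 14, 16, 3]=(0 9 11 2 5 15 16 3 4 12)(8 10)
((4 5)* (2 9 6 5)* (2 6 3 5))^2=(2 3 4)(5 6 9)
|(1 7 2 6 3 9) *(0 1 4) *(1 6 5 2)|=10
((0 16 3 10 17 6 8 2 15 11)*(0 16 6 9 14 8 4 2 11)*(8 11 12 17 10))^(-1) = (0 15 2 4 6)(3 16 11 14 9 17 12 8)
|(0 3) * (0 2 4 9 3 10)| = 4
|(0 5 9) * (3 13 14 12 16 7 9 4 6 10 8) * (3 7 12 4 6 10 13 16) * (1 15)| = 30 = |(0 5 6 13 14 4 10 8 7 9)(1 15)(3 16 12)|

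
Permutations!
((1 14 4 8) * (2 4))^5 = (14)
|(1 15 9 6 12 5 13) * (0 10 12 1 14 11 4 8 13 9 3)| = |(0 10 12 5 9 6 1 15 3)(4 8 13 14 11)| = 45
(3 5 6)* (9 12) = (3 5 6)(9 12) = [0, 1, 2, 5, 4, 6, 3, 7, 8, 12, 10, 11, 9]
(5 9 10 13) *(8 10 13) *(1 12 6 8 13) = [0, 12, 2, 3, 4, 9, 8, 7, 10, 1, 13, 11, 6, 5] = (1 12 6 8 10 13 5 9)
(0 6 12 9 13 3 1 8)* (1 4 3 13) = [6, 8, 2, 4, 3, 5, 12, 7, 0, 1, 10, 11, 9, 13] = (13)(0 6 12 9 1 8)(3 4)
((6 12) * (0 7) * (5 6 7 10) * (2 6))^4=(0 6 10 12 5 7 2)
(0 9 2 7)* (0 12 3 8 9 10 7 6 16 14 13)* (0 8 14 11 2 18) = [10, 1, 6, 14, 4, 5, 16, 12, 9, 18, 7, 2, 3, 8, 13, 15, 11, 17, 0] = (0 10 7 12 3 14 13 8 9 18)(2 6 16 11)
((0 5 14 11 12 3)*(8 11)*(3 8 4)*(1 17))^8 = (17)(0 4 5 3 14)(8 12 11)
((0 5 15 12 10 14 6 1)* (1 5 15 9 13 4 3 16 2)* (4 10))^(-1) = (0 1 2 16 3 4 12 15)(5 6 14 10 13 9)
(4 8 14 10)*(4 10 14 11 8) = (14)(8 11) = [0, 1, 2, 3, 4, 5, 6, 7, 11, 9, 10, 8, 12, 13, 14]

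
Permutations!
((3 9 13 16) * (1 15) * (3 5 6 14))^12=((1 15)(3 9 13 16 5 6 14))^12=(3 6 16 9 14 5 13)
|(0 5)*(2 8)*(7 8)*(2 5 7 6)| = 4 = |(0 7 8 5)(2 6)|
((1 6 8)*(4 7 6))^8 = (1 6 4 8 7)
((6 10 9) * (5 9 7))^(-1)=((5 9 6 10 7))^(-1)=(5 7 10 6 9)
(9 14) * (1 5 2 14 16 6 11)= (1 5 2 14 9 16 6 11)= [0, 5, 14, 3, 4, 2, 11, 7, 8, 16, 10, 1, 12, 13, 9, 15, 6]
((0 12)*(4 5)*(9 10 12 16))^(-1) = (0 12 10 9 16)(4 5)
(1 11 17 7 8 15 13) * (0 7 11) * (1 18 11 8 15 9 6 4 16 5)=(0 7 15 13 18 11 17 8 9 6 4 16 5 1)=[7, 0, 2, 3, 16, 1, 4, 15, 9, 6, 10, 17, 12, 18, 14, 13, 5, 8, 11]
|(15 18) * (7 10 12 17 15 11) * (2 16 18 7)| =|(2 16 18 11)(7 10 12 17 15)| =20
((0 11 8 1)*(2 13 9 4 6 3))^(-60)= ((0 11 8 1)(2 13 9 4 6 3))^(-60)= (13)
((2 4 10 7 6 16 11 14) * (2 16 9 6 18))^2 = (2 10 18 4 7)(11 16 14) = ((2 4 10 7 18)(6 9)(11 14 16))^2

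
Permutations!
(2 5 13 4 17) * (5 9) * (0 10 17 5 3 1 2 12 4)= (0 10 17 12 4 5 13)(1 2 9 3)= [10, 2, 9, 1, 5, 13, 6, 7, 8, 3, 17, 11, 4, 0, 14, 15, 16, 12]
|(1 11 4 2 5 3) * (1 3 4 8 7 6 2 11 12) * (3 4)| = |(1 12)(2 5 3 4 11 8 7 6)| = 8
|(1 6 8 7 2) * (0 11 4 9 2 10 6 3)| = |(0 11 4 9 2 1 3)(6 8 7 10)| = 28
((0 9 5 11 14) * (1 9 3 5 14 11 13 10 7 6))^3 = (0 13 6 14 5 7 9 3 10 1)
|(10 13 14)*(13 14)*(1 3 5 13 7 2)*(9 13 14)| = |(1 3 5 14 10 9 13 7 2)| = 9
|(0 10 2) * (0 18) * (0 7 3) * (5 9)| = 6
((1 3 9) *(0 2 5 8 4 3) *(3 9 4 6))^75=((0 2 5 8 6 3 4 9 1))^75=(0 8 4)(1 5 3)(2 6 9)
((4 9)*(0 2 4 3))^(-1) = ((0 2 4 9 3))^(-1) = (0 3 9 4 2)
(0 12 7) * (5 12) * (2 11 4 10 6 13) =[5, 1, 11, 3, 10, 12, 13, 0, 8, 9, 6, 4, 7, 2] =(0 5 12 7)(2 11 4 10 6 13)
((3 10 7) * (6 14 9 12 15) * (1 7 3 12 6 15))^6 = ((15)(1 7 12)(3 10)(6 14 9))^6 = (15)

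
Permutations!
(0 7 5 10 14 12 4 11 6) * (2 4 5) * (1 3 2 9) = (0 7 9 1 3 2 4 11 6)(5 10 14 12) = [7, 3, 4, 2, 11, 10, 0, 9, 8, 1, 14, 6, 5, 13, 12]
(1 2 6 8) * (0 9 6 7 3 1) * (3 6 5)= (0 9 5 3 1 2 7 6 8)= [9, 2, 7, 1, 4, 3, 8, 6, 0, 5]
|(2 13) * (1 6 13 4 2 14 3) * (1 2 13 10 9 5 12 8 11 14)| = |(1 6 10 9 5 12 8 11 14 3 2 4 13)| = 13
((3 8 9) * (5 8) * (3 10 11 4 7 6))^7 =(3 7 11 9 5 6 4 10 8) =((3 5 8 9 10 11 4 7 6))^7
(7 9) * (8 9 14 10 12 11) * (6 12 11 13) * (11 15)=(6 12 13)(7 14 10 15 11 8 9)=[0, 1, 2, 3, 4, 5, 12, 14, 9, 7, 15, 8, 13, 6, 10, 11]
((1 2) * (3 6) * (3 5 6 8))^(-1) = ((1 2)(3 8)(5 6))^(-1) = (1 2)(3 8)(5 6)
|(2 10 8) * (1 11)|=6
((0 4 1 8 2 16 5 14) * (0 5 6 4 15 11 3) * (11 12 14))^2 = (0 12 5 3 15 14 11)(1 2 6)(4 8 16)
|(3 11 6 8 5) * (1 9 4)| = |(1 9 4)(3 11 6 8 5)| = 15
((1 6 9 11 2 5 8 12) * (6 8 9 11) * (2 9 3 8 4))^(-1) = ((1 4 2 5 3 8 12)(6 11 9))^(-1) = (1 12 8 3 5 2 4)(6 9 11)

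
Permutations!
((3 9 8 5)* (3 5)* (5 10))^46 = (10)(3 9 8)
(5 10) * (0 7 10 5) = [7, 1, 2, 3, 4, 5, 6, 10, 8, 9, 0] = (0 7 10)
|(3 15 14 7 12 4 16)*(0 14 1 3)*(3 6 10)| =30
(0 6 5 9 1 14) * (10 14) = (0 6 5 9 1 10 14) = [6, 10, 2, 3, 4, 9, 5, 7, 8, 1, 14, 11, 12, 13, 0]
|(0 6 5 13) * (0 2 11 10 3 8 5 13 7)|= |(0 6 13 2 11 10 3 8 5 7)|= 10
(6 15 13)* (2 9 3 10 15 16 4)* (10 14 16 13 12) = (2 9 3 14 16 4)(6 13)(10 15 12) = [0, 1, 9, 14, 2, 5, 13, 7, 8, 3, 15, 11, 10, 6, 16, 12, 4]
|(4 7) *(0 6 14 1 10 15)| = 6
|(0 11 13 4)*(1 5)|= |(0 11 13 4)(1 5)|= 4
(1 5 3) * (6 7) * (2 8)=(1 5 3)(2 8)(6 7)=[0, 5, 8, 1, 4, 3, 7, 6, 2]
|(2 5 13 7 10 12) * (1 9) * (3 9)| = |(1 3 9)(2 5 13 7 10 12)| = 6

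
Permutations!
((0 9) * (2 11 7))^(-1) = ((0 9)(2 11 7))^(-1) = (0 9)(2 7 11)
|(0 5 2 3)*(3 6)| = 5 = |(0 5 2 6 3)|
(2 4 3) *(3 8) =(2 4 8 3) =[0, 1, 4, 2, 8, 5, 6, 7, 3]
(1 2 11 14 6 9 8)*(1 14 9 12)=[0, 2, 11, 3, 4, 5, 12, 7, 14, 8, 10, 9, 1, 13, 6]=(1 2 11 9 8 14 6 12)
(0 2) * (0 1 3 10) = [2, 3, 1, 10, 4, 5, 6, 7, 8, 9, 0] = (0 2 1 3 10)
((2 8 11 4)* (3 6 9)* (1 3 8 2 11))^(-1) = (1 8 9 6 3)(4 11)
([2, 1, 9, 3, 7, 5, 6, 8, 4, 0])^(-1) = (0 9 2)(4 8 7)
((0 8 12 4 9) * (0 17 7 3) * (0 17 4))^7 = (0 8 12)(3 17 7)(4 9)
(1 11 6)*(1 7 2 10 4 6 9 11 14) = (1 14)(2 10 4 6 7)(9 11) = [0, 14, 10, 3, 6, 5, 7, 2, 8, 11, 4, 9, 12, 13, 1]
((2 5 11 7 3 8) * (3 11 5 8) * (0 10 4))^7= (0 10 4)(2 8)(7 11)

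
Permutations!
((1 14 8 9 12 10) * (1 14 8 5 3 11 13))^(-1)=((1 8 9 12 10 14 5 3 11 13))^(-1)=(1 13 11 3 5 14 10 12 9 8)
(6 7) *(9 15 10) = (6 7)(9 15 10) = [0, 1, 2, 3, 4, 5, 7, 6, 8, 15, 9, 11, 12, 13, 14, 10]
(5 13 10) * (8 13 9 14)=(5 9 14 8 13 10)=[0, 1, 2, 3, 4, 9, 6, 7, 13, 14, 5, 11, 12, 10, 8]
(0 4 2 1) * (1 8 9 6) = (0 4 2 8 9 6 1) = [4, 0, 8, 3, 2, 5, 1, 7, 9, 6]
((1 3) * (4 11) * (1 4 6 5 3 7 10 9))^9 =(1 7 10 9)(3 5 6 11 4)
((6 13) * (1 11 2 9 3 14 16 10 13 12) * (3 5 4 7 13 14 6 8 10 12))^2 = ((1 11 2 9 5 4 7 13 8 10 14 16 12)(3 6))^2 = (1 2 5 7 8 14 12 11 9 4 13 10 16)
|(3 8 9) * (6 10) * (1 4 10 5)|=15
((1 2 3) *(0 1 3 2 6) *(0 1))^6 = (6)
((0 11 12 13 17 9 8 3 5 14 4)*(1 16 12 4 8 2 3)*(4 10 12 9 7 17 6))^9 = (0 10 13 4 11 12 6)(1 16 9 2 3 5 14 8)(7 17)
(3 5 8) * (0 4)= (0 4)(3 5 8)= [4, 1, 2, 5, 0, 8, 6, 7, 3]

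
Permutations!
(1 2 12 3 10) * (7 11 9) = [0, 2, 12, 10, 4, 5, 6, 11, 8, 7, 1, 9, 3] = (1 2 12 3 10)(7 11 9)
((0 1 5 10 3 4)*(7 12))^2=(12)(0 5 3)(1 10 4)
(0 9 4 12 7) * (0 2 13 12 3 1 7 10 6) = [9, 7, 13, 1, 3, 5, 0, 2, 8, 4, 6, 11, 10, 12] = (0 9 4 3 1 7 2 13 12 10 6)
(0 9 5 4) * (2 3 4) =(0 9 5 2 3 4) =[9, 1, 3, 4, 0, 2, 6, 7, 8, 5]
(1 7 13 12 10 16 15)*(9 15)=(1 7 13 12 10 16 9 15)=[0, 7, 2, 3, 4, 5, 6, 13, 8, 15, 16, 11, 10, 12, 14, 1, 9]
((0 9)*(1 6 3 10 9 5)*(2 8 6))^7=((0 5 1 2 8 6 3 10 9))^7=(0 10 6 2 5 9 3 8 1)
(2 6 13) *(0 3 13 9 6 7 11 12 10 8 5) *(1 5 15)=(0 3 13 2 7 11 12 10 8 15 1 5)(6 9)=[3, 5, 7, 13, 4, 0, 9, 11, 15, 6, 8, 12, 10, 2, 14, 1]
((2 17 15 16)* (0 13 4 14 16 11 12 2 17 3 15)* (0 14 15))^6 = (17)(0 2 11 4)(3 12 15 13)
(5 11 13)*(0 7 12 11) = (0 7 12 11 13 5) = [7, 1, 2, 3, 4, 0, 6, 12, 8, 9, 10, 13, 11, 5]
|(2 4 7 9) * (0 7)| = 5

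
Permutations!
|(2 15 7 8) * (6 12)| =4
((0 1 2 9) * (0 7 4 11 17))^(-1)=(0 17 11 4 7 9 2 1)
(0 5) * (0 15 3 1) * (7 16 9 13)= (0 5 15 3 1)(7 16 9 13)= [5, 0, 2, 1, 4, 15, 6, 16, 8, 13, 10, 11, 12, 7, 14, 3, 9]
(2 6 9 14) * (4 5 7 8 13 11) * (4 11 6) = (2 4 5 7 8 13 6 9 14) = [0, 1, 4, 3, 5, 7, 9, 8, 13, 14, 10, 11, 12, 6, 2]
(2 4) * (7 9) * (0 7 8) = (0 7 9 8)(2 4) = [7, 1, 4, 3, 2, 5, 6, 9, 0, 8]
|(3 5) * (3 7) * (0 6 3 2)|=6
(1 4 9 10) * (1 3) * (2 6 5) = [0, 4, 6, 1, 9, 2, 5, 7, 8, 10, 3] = (1 4 9 10 3)(2 6 5)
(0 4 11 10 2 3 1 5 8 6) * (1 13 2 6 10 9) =[4, 5, 3, 13, 11, 8, 0, 7, 10, 1, 6, 9, 12, 2] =(0 4 11 9 1 5 8 10 6)(2 3 13)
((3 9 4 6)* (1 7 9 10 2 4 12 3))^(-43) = (1 9 3 2 6 7 12 10 4)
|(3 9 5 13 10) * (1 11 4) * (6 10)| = 6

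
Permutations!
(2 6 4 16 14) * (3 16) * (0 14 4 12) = (0 14 2 6 12)(3 16 4) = [14, 1, 6, 16, 3, 5, 12, 7, 8, 9, 10, 11, 0, 13, 2, 15, 4]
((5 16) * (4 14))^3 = (4 14)(5 16)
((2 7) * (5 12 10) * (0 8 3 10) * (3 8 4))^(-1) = ((0 4 3 10 5 12)(2 7))^(-1) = (0 12 5 10 3 4)(2 7)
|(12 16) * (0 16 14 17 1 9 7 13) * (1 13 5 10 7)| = 6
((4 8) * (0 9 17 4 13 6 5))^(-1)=(0 5 6 13 8 4 17 9)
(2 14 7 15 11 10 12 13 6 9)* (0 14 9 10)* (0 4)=(0 14 7 15 11 4)(2 9)(6 10 12 13)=[14, 1, 9, 3, 0, 5, 10, 15, 8, 2, 12, 4, 13, 6, 7, 11]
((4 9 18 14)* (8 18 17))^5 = (4 14 18 8 17 9)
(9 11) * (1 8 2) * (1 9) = (1 8 2 9 11) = [0, 8, 9, 3, 4, 5, 6, 7, 2, 11, 10, 1]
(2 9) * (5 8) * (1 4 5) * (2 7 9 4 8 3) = (1 8)(2 4 5 3)(7 9) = [0, 8, 4, 2, 5, 3, 6, 9, 1, 7]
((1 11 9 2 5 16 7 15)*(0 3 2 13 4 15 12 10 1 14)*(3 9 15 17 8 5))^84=(0 12 4 11 5)(1 8 14 7 13)(9 10 17 15 16)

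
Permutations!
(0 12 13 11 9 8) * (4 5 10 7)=(0 12 13 11 9 8)(4 5 10 7)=[12, 1, 2, 3, 5, 10, 6, 4, 0, 8, 7, 9, 13, 11]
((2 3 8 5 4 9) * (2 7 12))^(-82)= (2 7 4 8)(3 12 9 5)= ((2 3 8 5 4 9 7 12))^(-82)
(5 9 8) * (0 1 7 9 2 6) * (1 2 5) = (0 2 6)(1 7 9 8) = [2, 7, 6, 3, 4, 5, 0, 9, 1, 8]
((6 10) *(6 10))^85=((10))^85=(10)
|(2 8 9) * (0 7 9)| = |(0 7 9 2 8)| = 5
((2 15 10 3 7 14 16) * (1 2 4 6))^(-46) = ((1 2 15 10 3 7 14 16 4 6))^(-46) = (1 3 4 15 14)(2 7 6 10 16)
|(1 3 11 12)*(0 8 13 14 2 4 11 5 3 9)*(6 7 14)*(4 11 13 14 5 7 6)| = 24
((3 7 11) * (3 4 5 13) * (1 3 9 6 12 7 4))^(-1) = (1 11 7 12 6 9 13 5 4 3)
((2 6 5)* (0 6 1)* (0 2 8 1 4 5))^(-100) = (8)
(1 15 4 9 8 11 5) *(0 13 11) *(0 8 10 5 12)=(0 13 11 12)(1 15 4 9 10 5)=[13, 15, 2, 3, 9, 1, 6, 7, 8, 10, 5, 12, 0, 11, 14, 4]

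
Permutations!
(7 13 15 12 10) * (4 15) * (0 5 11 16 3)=(0 5 11 16 3)(4 15 12 10 7 13)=[5, 1, 2, 0, 15, 11, 6, 13, 8, 9, 7, 16, 10, 4, 14, 12, 3]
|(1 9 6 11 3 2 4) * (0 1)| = |(0 1 9 6 11 3 2 4)| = 8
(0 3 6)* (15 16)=(0 3 6)(15 16)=[3, 1, 2, 6, 4, 5, 0, 7, 8, 9, 10, 11, 12, 13, 14, 16, 15]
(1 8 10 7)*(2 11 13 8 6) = (1 6 2 11 13 8 10 7) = [0, 6, 11, 3, 4, 5, 2, 1, 10, 9, 7, 13, 12, 8]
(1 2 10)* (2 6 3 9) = (1 6 3 9 2 10) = [0, 6, 10, 9, 4, 5, 3, 7, 8, 2, 1]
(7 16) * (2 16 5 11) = [0, 1, 16, 3, 4, 11, 6, 5, 8, 9, 10, 2, 12, 13, 14, 15, 7] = (2 16 7 5 11)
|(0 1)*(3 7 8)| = |(0 1)(3 7 8)| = 6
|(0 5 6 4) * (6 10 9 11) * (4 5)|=|(0 4)(5 10 9 11 6)|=10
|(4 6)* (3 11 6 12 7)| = |(3 11 6 4 12 7)| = 6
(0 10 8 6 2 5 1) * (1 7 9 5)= [10, 0, 1, 3, 4, 7, 2, 9, 6, 5, 8]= (0 10 8 6 2 1)(5 7 9)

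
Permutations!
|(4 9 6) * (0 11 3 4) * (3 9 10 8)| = 4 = |(0 11 9 6)(3 4 10 8)|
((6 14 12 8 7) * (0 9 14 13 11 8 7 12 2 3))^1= ((0 9 14 2 3)(6 13 11 8 12 7))^1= (0 9 14 2 3)(6 13 11 8 12 7)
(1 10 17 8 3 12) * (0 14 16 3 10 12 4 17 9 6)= [14, 12, 2, 4, 17, 5, 0, 7, 10, 6, 9, 11, 1, 13, 16, 15, 3, 8]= (0 14 16 3 4 17 8 10 9 6)(1 12)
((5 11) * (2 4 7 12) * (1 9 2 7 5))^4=((1 9 2 4 5 11)(7 12))^4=(12)(1 5 2)(4 9 11)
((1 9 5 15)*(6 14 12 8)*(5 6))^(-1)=(1 15 5 8 12 14 6 9)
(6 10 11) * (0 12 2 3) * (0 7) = [12, 1, 3, 7, 4, 5, 10, 0, 8, 9, 11, 6, 2] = (0 12 2 3 7)(6 10 11)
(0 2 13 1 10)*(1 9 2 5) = [5, 10, 13, 3, 4, 1, 6, 7, 8, 2, 0, 11, 12, 9] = (0 5 1 10)(2 13 9)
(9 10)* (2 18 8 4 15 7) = [0, 1, 18, 3, 15, 5, 6, 2, 4, 10, 9, 11, 12, 13, 14, 7, 16, 17, 8] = (2 18 8 4 15 7)(9 10)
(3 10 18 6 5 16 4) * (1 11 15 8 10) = (1 11 15 8 10 18 6 5 16 4 3) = [0, 11, 2, 1, 3, 16, 5, 7, 10, 9, 18, 15, 12, 13, 14, 8, 4, 17, 6]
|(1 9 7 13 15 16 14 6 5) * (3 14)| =10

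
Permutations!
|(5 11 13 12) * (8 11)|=5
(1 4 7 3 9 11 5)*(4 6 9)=(1 6 9 11 5)(3 4 7)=[0, 6, 2, 4, 7, 1, 9, 3, 8, 11, 10, 5]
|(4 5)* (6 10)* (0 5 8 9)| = |(0 5 4 8 9)(6 10)| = 10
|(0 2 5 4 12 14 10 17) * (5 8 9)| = |(0 2 8 9 5 4 12 14 10 17)| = 10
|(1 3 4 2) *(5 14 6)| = |(1 3 4 2)(5 14 6)| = 12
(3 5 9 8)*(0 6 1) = (0 6 1)(3 5 9 8) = [6, 0, 2, 5, 4, 9, 1, 7, 3, 8]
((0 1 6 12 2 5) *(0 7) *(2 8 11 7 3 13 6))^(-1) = (0 7 11 8 12 6 13 3 5 2 1)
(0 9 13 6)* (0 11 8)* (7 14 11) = (0 9 13 6 7 14 11 8) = [9, 1, 2, 3, 4, 5, 7, 14, 0, 13, 10, 8, 12, 6, 11]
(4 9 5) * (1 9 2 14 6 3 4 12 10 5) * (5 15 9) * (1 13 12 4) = [0, 5, 14, 1, 2, 4, 3, 7, 8, 13, 15, 11, 10, 12, 6, 9] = (1 5 4 2 14 6 3)(9 13 12 10 15)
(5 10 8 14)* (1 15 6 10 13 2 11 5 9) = (1 15 6 10 8 14 9)(2 11 5 13) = [0, 15, 11, 3, 4, 13, 10, 7, 14, 1, 8, 5, 12, 2, 9, 6]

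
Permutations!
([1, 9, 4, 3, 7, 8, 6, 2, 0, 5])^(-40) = (9)(2 7 4)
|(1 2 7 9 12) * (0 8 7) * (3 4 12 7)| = 14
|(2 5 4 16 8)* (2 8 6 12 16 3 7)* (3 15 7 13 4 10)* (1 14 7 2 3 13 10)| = |(1 14 7 3 10 13 4 15 2 5)(6 12 16)| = 30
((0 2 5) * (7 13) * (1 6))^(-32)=(13)(0 2 5)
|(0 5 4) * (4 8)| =4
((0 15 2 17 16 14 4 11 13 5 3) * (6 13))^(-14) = (0 5 6 4 16 2)(3 13 11 14 17 15)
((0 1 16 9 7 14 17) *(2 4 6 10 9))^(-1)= ((0 1 16 2 4 6 10 9 7 14 17))^(-1)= (0 17 14 7 9 10 6 4 2 16 1)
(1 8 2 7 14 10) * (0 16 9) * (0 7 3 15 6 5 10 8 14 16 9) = (0 9 7 16)(1 14 8 2 3 15 6 5 10) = [9, 14, 3, 15, 4, 10, 5, 16, 2, 7, 1, 11, 12, 13, 8, 6, 0]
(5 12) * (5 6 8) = (5 12 6 8) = [0, 1, 2, 3, 4, 12, 8, 7, 5, 9, 10, 11, 6]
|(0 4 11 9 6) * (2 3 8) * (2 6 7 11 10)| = 21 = |(0 4 10 2 3 8 6)(7 11 9)|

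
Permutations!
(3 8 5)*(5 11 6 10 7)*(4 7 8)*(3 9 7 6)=(3 4 6 10 8 11)(5 9 7)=[0, 1, 2, 4, 6, 9, 10, 5, 11, 7, 8, 3]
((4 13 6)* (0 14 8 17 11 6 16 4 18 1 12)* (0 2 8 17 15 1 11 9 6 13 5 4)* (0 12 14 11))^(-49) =(0 15)(1 11)(2 6)(4 5)(8 18)(9 12)(13 14)(16 17)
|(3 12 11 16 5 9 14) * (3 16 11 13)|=|(3 12 13)(5 9 14 16)|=12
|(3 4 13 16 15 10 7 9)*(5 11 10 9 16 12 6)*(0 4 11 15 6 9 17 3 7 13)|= |(0 4)(3 11 10 13 12 9 7 16 6 5 15 17)|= 12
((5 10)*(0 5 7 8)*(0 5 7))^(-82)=(0 5 7 10 8)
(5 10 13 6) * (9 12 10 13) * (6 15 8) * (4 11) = (4 11)(5 13 15 8 6)(9 12 10) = [0, 1, 2, 3, 11, 13, 5, 7, 6, 12, 9, 4, 10, 15, 14, 8]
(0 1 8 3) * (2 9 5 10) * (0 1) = [0, 8, 9, 1, 4, 10, 6, 7, 3, 5, 2] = (1 8 3)(2 9 5 10)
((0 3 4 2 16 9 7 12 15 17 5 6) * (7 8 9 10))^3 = ((0 3 4 2 16 10 7 12 15 17 5 6)(8 9))^3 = (0 2 7 17)(3 16 12 5)(4 10 15 6)(8 9)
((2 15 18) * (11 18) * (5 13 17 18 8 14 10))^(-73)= (2 13 14 15 17 10 11 18 5 8)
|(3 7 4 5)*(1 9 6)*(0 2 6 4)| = 9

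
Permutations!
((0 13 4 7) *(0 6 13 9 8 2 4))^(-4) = (0 4)(2 13)(6 8)(7 9)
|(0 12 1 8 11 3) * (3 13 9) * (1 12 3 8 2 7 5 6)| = |(0 3)(1 2 7 5 6)(8 11 13 9)| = 20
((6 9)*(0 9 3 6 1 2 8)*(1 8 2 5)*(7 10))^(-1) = (0 8 9)(1 5)(3 6)(7 10) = ((0 9 8)(1 5)(3 6)(7 10))^(-1)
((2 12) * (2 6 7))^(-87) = (2 12 6 7)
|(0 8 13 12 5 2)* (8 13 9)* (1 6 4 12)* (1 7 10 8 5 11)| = |(0 13 7 10 8 9 5 2)(1 6 4 12 11)| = 40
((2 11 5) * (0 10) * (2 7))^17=(0 10)(2 11 5 7)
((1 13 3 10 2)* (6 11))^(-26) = (1 2 10 3 13)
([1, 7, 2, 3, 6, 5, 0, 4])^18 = (0 4 1 6 7)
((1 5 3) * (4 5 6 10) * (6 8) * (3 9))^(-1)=(1 3 9 5 4 10 6 8)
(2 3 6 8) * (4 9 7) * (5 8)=[0, 1, 3, 6, 9, 8, 5, 4, 2, 7]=(2 3 6 5 8)(4 9 7)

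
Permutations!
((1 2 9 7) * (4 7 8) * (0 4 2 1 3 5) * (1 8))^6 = (0 4 7 3 5)(1 2)(8 9)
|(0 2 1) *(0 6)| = |(0 2 1 6)| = 4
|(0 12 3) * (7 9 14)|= 3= |(0 12 3)(7 9 14)|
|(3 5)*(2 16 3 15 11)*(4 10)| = 6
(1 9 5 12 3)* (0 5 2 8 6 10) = (0 5 12 3 1 9 2 8 6 10) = [5, 9, 8, 1, 4, 12, 10, 7, 6, 2, 0, 11, 3]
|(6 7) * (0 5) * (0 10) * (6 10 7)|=|(0 5 7 10)|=4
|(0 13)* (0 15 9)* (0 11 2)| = 6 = |(0 13 15 9 11 2)|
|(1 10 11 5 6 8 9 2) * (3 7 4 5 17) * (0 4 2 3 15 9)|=45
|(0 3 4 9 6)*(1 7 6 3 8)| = |(0 8 1 7 6)(3 4 9)| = 15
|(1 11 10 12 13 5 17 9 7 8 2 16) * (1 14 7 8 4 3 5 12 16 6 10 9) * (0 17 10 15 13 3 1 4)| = 18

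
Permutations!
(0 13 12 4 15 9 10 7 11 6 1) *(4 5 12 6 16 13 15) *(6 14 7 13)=(0 15 9 10 13 14 7 11 16 6 1)(5 12)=[15, 0, 2, 3, 4, 12, 1, 11, 8, 10, 13, 16, 5, 14, 7, 9, 6]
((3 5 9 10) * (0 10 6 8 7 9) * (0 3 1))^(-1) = (0 1 10)(3 5)(6 9 7 8)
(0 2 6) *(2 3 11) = (0 3 11 2 6) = [3, 1, 6, 11, 4, 5, 0, 7, 8, 9, 10, 2]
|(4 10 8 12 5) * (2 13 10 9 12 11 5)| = 9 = |(2 13 10 8 11 5 4 9 12)|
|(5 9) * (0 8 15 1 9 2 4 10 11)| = |(0 8 15 1 9 5 2 4 10 11)| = 10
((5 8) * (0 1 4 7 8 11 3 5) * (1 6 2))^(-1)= ((0 6 2 1 4 7 8)(3 5 11))^(-1)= (0 8 7 4 1 2 6)(3 11 5)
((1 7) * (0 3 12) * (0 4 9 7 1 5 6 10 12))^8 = ((0 3)(4 9 7 5 6 10 12))^8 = (4 9 7 5 6 10 12)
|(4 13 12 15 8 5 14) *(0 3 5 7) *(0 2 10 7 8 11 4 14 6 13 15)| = 6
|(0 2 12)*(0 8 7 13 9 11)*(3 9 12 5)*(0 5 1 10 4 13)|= 36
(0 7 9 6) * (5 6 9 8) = [7, 1, 2, 3, 4, 6, 0, 8, 5, 9] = (9)(0 7 8 5 6)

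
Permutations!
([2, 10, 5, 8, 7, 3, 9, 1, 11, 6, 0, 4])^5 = (0 11)(1 3)(2 4)(5 7)(6 9)(8 10)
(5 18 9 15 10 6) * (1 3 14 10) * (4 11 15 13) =(1 3 14 10 6 5 18 9 13 4 11 15) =[0, 3, 2, 14, 11, 18, 5, 7, 8, 13, 6, 15, 12, 4, 10, 1, 16, 17, 9]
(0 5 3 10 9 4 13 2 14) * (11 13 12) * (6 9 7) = (0 5 3 10 7 6 9 4 12 11 13 2 14) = [5, 1, 14, 10, 12, 3, 9, 6, 8, 4, 7, 13, 11, 2, 0]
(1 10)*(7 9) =(1 10)(7 9) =[0, 10, 2, 3, 4, 5, 6, 9, 8, 7, 1]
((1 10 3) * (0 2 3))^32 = ((0 2 3 1 10))^32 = (0 3 10 2 1)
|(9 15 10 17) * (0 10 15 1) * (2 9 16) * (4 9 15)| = |(0 10 17 16 2 15 4 9 1)| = 9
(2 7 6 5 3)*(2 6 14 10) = (2 7 14 10)(3 6 5) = [0, 1, 7, 6, 4, 3, 5, 14, 8, 9, 2, 11, 12, 13, 10]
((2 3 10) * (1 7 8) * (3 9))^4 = (10)(1 7 8) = ((1 7 8)(2 9 3 10))^4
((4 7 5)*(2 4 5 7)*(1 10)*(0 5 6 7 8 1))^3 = (0 7 10 6 1 5 8)(2 4)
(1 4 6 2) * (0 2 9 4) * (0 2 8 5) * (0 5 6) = (0 8 6 9 4)(1 2) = [8, 2, 1, 3, 0, 5, 9, 7, 6, 4]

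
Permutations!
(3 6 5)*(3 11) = (3 6 5 11) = [0, 1, 2, 6, 4, 11, 5, 7, 8, 9, 10, 3]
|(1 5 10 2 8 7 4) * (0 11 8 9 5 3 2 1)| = 30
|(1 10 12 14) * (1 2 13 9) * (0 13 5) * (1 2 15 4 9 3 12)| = |(0 13 3 12 14 15 4 9 2 5)(1 10)| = 10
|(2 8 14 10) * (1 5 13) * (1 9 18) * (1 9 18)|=20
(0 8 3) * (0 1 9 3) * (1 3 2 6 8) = (0 1 9 2 6 8) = [1, 9, 6, 3, 4, 5, 8, 7, 0, 2]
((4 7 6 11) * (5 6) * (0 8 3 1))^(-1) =((0 8 3 1)(4 7 5 6 11))^(-1) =(0 1 3 8)(4 11 6 5 7)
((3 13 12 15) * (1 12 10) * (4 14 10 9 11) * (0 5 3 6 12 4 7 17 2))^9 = (17)(1 4 14 10)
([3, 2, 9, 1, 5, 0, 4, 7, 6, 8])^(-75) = (0 6 2)(1 5 8)(3 4 9)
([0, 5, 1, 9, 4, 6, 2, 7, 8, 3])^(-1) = (1 2 6 5)(3 9)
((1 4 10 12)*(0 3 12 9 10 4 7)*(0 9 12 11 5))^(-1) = (0 5 11 3)(1 12 10 9 7)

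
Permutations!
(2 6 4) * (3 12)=(2 6 4)(3 12)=[0, 1, 6, 12, 2, 5, 4, 7, 8, 9, 10, 11, 3]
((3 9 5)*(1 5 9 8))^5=(9)(1 5 3 8)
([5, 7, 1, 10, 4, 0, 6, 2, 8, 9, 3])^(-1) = [5, 2, 7, 10, 4, 0, 6, 1, 8, 9, 3]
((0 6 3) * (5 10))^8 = ((0 6 3)(5 10))^8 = (10)(0 3 6)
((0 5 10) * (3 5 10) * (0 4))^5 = (0 4 10)(3 5)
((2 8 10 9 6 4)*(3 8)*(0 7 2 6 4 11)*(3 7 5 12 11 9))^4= ((0 5 12 11)(2 7)(3 8 10)(4 6 9))^4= (12)(3 8 10)(4 6 9)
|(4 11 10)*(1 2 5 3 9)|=|(1 2 5 3 9)(4 11 10)|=15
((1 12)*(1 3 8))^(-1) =(1 8 3 12)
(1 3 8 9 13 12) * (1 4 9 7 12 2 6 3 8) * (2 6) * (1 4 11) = (1 8 7 12 11)(3 4 9 13 6) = [0, 8, 2, 4, 9, 5, 3, 12, 7, 13, 10, 1, 11, 6]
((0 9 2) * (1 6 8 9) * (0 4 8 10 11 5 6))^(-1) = (0 1)(2 9 8 4)(5 11 10 6)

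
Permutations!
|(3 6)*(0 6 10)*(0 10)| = 3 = |(10)(0 6 3)|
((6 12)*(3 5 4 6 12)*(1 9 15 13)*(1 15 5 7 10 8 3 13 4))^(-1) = (1 5 9)(3 8 10 7)(4 15 13 6)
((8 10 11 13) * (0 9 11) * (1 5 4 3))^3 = (0 13)(1 3 4 5)(8 9)(10 11)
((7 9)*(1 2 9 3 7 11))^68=((1 2 9 11)(3 7))^68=(11)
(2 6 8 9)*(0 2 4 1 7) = (0 2 6 8 9 4 1 7) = [2, 7, 6, 3, 1, 5, 8, 0, 9, 4]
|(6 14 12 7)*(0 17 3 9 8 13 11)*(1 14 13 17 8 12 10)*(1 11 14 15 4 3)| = |(0 8 17 1 15 4 3 9 12 7 6 13 14 10 11)| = 15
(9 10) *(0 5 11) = (0 5 11)(9 10) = [5, 1, 2, 3, 4, 11, 6, 7, 8, 10, 9, 0]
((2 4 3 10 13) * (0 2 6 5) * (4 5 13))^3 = (6 13)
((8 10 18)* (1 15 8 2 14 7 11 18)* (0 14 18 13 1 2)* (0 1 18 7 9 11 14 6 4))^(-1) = (0 4 6)(1 18 13 11 9 14 7 2 10 8 15)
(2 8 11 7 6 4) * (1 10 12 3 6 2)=(1 10 12 3 6 4)(2 8 11 7)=[0, 10, 8, 6, 1, 5, 4, 2, 11, 9, 12, 7, 3]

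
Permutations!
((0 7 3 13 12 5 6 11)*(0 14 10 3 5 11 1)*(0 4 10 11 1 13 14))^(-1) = ((0 7 5 6 13 12 1 4 10 3 14 11))^(-1) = (0 11 14 3 10 4 1 12 13 6 5 7)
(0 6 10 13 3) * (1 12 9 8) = (0 6 10 13 3)(1 12 9 8) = [6, 12, 2, 0, 4, 5, 10, 7, 1, 8, 13, 11, 9, 3]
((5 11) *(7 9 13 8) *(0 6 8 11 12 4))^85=(0 13)(4 9)(5 8)(6 11)(7 12)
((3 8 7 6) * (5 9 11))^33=(11)(3 8 7 6)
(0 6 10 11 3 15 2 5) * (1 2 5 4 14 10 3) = (0 6 3 15 5)(1 2 4 14 10 11) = [6, 2, 4, 15, 14, 0, 3, 7, 8, 9, 11, 1, 12, 13, 10, 5]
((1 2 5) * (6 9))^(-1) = (1 5 2)(6 9)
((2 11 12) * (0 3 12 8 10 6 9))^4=(0 11 9 2 6 12 10 3 8)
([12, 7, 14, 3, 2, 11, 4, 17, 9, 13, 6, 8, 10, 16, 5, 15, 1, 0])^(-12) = (0 4 11 16)(1 12 2 8)(5 13 17 6)(7 10 14 9)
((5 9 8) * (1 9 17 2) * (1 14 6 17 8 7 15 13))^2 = (1 7 13 9 15)(2 6)(14 17)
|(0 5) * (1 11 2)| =6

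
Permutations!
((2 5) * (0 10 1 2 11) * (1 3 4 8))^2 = (0 3 8 2 11 10 4 1 5) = ((0 10 3 4 8 1 2 5 11))^2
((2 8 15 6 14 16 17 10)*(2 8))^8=((6 14 16 17 10 8 15))^8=(6 14 16 17 10 8 15)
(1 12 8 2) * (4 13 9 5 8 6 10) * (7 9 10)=(1 12 6 7 9 5 8 2)(4 13 10)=[0, 12, 1, 3, 13, 8, 7, 9, 2, 5, 4, 11, 6, 10]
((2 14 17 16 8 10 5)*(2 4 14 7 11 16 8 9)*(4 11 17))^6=(2 11 8)(5 17 9)(7 16 10)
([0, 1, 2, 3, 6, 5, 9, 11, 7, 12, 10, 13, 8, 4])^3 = [0, 1, 2, 3, 12, 5, 8, 4, 13, 7, 10, 6, 11, 9]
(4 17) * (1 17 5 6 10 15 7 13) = (1 17 4 5 6 10 15 7 13) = [0, 17, 2, 3, 5, 6, 10, 13, 8, 9, 15, 11, 12, 1, 14, 7, 16, 4]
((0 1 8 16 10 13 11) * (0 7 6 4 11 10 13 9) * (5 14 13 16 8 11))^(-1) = ((16)(0 1 11 7 6 4 5 14 13 10 9))^(-1) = (16)(0 9 10 13 14 5 4 6 7 11 1)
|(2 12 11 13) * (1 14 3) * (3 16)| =|(1 14 16 3)(2 12 11 13)| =4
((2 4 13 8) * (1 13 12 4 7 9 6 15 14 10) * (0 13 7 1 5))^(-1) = (0 5 10 14 15 6 9 7 1 2 8 13)(4 12)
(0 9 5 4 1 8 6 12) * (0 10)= (0 9 5 4 1 8 6 12 10)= [9, 8, 2, 3, 1, 4, 12, 7, 6, 5, 0, 11, 10]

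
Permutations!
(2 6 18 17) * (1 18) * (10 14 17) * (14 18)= (1 14 17 2 6)(10 18)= [0, 14, 6, 3, 4, 5, 1, 7, 8, 9, 18, 11, 12, 13, 17, 15, 16, 2, 10]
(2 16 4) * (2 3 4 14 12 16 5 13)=(2 5 13)(3 4)(12 16 14)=[0, 1, 5, 4, 3, 13, 6, 7, 8, 9, 10, 11, 16, 2, 12, 15, 14]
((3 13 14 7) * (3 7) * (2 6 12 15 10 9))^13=(2 6 12 15 10 9)(3 13 14)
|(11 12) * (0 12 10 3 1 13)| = 7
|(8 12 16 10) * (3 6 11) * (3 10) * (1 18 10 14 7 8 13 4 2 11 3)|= 12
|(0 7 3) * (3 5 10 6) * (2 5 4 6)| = |(0 7 4 6 3)(2 5 10)| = 15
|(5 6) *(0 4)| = |(0 4)(5 6)| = 2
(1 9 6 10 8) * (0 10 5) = (0 10 8 1 9 6 5) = [10, 9, 2, 3, 4, 0, 5, 7, 1, 6, 8]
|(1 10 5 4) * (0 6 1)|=6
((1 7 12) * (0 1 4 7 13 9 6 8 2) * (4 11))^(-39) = (0 9 2 13 8 1 6)(4 7 12 11)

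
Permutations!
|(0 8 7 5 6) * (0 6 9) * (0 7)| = |(0 8)(5 9 7)| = 6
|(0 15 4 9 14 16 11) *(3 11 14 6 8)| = |(0 15 4 9 6 8 3 11)(14 16)| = 8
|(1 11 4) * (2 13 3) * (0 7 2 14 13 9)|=12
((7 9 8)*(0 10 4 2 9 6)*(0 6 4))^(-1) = ((0 10)(2 9 8 7 4))^(-1) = (0 10)(2 4 7 8 9)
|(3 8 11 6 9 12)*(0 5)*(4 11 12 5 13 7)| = 24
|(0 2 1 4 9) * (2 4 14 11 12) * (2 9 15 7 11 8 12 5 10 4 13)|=24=|(0 13 2 1 14 8 12 9)(4 15 7 11 5 10)|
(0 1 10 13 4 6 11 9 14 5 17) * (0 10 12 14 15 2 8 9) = (0 1 12 14 5 17 10 13 4 6 11)(2 8 9 15) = [1, 12, 8, 3, 6, 17, 11, 7, 9, 15, 13, 0, 14, 4, 5, 2, 16, 10]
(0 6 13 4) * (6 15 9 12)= (0 15 9 12 6 13 4)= [15, 1, 2, 3, 0, 5, 13, 7, 8, 12, 10, 11, 6, 4, 14, 9]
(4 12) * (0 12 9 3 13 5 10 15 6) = [12, 1, 2, 13, 9, 10, 0, 7, 8, 3, 15, 11, 4, 5, 14, 6] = (0 12 4 9 3 13 5 10 15 6)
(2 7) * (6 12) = [0, 1, 7, 3, 4, 5, 12, 2, 8, 9, 10, 11, 6] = (2 7)(6 12)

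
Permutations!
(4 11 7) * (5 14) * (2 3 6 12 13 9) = [0, 1, 3, 6, 11, 14, 12, 4, 8, 2, 10, 7, 13, 9, 5] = (2 3 6 12 13 9)(4 11 7)(5 14)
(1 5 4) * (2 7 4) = (1 5 2 7 4) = [0, 5, 7, 3, 1, 2, 6, 4]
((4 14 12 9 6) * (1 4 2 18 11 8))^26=((1 4 14 12 9 6 2 18 11 8))^26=(1 2 14 11 9)(4 18 12 8 6)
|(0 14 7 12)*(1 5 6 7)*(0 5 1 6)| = |(0 14 6 7 12 5)| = 6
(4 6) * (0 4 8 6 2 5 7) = (0 4 2 5 7)(6 8) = [4, 1, 5, 3, 2, 7, 8, 0, 6]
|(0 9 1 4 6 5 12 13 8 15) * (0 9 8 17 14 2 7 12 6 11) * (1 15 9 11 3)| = 30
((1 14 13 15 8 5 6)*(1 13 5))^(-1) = ((1 14 5 6 13 15 8))^(-1) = (1 8 15 13 6 5 14)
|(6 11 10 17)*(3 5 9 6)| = |(3 5 9 6 11 10 17)| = 7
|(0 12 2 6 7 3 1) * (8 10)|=|(0 12 2 6 7 3 1)(8 10)|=14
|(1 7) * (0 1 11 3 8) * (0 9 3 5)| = |(0 1 7 11 5)(3 8 9)| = 15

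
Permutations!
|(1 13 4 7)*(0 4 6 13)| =|(0 4 7 1)(6 13)| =4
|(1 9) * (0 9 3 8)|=|(0 9 1 3 8)|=5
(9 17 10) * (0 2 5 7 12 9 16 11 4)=(0 2 5 7 12 9 17 10 16 11 4)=[2, 1, 5, 3, 0, 7, 6, 12, 8, 17, 16, 4, 9, 13, 14, 15, 11, 10]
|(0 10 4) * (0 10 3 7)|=|(0 3 7)(4 10)|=6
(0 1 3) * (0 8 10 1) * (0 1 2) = (0 1 3 8 10 2) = [1, 3, 0, 8, 4, 5, 6, 7, 10, 9, 2]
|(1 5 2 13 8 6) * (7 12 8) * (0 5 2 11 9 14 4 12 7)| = 12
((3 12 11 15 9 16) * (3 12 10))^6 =(9 16 12 11 15)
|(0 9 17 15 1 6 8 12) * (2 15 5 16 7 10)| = 13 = |(0 9 17 5 16 7 10 2 15 1 6 8 12)|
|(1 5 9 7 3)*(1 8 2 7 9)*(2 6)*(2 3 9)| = 6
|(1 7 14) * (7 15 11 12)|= |(1 15 11 12 7 14)|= 6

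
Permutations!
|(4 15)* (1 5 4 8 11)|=6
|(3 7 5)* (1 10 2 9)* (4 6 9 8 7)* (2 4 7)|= 30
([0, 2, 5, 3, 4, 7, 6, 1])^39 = [0, 7, 1, 3, 4, 2, 6, 5]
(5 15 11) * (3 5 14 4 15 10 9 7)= (3 5 10 9 7)(4 15 11 14)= [0, 1, 2, 5, 15, 10, 6, 3, 8, 7, 9, 14, 12, 13, 4, 11]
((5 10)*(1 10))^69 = ((1 10 5))^69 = (10)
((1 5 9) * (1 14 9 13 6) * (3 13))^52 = ((1 5 3 13 6)(9 14))^52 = (14)(1 3 6 5 13)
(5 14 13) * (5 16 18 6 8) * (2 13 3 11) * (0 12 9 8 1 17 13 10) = (0 12 9 8 5 14 3 11 2 10)(1 17 13 16 18 6) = [12, 17, 10, 11, 4, 14, 1, 7, 5, 8, 0, 2, 9, 16, 3, 15, 18, 13, 6]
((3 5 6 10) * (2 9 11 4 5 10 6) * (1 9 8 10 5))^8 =(11)(2 3 8 5 10)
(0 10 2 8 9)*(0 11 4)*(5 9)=(0 10 2 8 5 9 11 4)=[10, 1, 8, 3, 0, 9, 6, 7, 5, 11, 2, 4]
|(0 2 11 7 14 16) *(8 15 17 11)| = 9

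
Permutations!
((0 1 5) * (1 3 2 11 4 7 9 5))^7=(0 5 9 7 4 11 2 3)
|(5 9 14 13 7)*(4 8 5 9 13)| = |(4 8 5 13 7 9 14)| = 7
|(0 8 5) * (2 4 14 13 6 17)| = 6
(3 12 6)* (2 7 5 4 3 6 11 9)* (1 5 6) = (1 5 4 3 12 11 9 2 7 6) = [0, 5, 7, 12, 3, 4, 1, 6, 8, 2, 10, 9, 11]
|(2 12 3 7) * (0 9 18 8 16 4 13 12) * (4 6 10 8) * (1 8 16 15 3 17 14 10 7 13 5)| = 18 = |(0 9 18 4 5 1 8 15 3 13 12 17 14 10 16 6 7 2)|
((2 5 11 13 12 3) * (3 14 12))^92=((2 5 11 13 3)(12 14))^92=(14)(2 11 3 5 13)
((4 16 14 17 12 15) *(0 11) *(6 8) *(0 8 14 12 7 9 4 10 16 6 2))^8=(4 14 7)(6 17 9)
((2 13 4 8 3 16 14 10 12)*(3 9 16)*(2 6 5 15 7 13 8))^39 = (16)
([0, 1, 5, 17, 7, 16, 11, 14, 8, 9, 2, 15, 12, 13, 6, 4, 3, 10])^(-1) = (2 10 17 3 16 5)(4 15 11 6 14 7)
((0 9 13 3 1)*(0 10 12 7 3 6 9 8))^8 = ((0 8)(1 10 12 7 3)(6 9 13))^8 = (1 7 10 3 12)(6 13 9)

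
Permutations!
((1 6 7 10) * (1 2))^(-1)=(1 2 10 7 6)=((1 6 7 10 2))^(-1)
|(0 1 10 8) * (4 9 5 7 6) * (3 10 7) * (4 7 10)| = 4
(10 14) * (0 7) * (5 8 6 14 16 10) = (0 7)(5 8 6 14)(10 16) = [7, 1, 2, 3, 4, 8, 14, 0, 6, 9, 16, 11, 12, 13, 5, 15, 10]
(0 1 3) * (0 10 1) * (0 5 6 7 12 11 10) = (0 5 6 7 12 11 10 1 3) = [5, 3, 2, 0, 4, 6, 7, 12, 8, 9, 1, 10, 11]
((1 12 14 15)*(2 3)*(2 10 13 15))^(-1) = (1 15 13 10 3 2 14 12)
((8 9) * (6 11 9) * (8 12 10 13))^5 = (6 13 12 11 8 10 9)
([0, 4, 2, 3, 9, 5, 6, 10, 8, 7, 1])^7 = [0, 9, 2, 3, 7, 5, 6, 1, 8, 10, 4]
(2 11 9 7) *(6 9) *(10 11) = (2 10 11 6 9 7) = [0, 1, 10, 3, 4, 5, 9, 2, 8, 7, 11, 6]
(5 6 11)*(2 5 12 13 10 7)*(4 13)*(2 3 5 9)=[0, 1, 9, 5, 13, 6, 11, 3, 8, 2, 7, 12, 4, 10]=(2 9)(3 5 6 11 12 4 13 10 7)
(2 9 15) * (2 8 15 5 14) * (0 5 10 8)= [5, 1, 9, 3, 4, 14, 6, 7, 15, 10, 8, 11, 12, 13, 2, 0]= (0 5 14 2 9 10 8 15)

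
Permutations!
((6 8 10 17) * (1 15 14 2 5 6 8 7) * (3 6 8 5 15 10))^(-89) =((1 10 17 5 8 3 6 7)(2 15 14))^(-89) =(1 7 6 3 8 5 17 10)(2 15 14)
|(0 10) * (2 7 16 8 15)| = |(0 10)(2 7 16 8 15)| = 10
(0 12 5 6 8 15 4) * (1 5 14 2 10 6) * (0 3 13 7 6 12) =[0, 5, 10, 13, 3, 1, 8, 6, 15, 9, 12, 11, 14, 7, 2, 4] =(1 5)(2 10 12 14)(3 13 7 6 8 15 4)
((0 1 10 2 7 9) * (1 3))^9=((0 3 1 10 2 7 9))^9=(0 1 2 9 3 10 7)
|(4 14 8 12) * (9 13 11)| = |(4 14 8 12)(9 13 11)| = 12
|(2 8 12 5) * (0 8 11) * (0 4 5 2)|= 7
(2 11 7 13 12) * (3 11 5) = (2 5 3 11 7 13 12) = [0, 1, 5, 11, 4, 3, 6, 13, 8, 9, 10, 7, 2, 12]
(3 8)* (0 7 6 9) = (0 7 6 9)(3 8) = [7, 1, 2, 8, 4, 5, 9, 6, 3, 0]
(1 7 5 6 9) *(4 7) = [0, 4, 2, 3, 7, 6, 9, 5, 8, 1] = (1 4 7 5 6 9)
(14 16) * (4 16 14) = (4 16) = [0, 1, 2, 3, 16, 5, 6, 7, 8, 9, 10, 11, 12, 13, 14, 15, 4]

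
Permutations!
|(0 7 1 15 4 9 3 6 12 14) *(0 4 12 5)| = |(0 7 1 15 12 14 4 9 3 6 5)| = 11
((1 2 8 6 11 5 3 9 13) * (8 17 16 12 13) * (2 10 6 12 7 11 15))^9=(1 5 15 8 16)(2 12 7 10 3)(6 9 17 13 11)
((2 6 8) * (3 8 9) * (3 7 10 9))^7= (2 8 3 6)(7 10 9)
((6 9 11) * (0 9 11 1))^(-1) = ((0 9 1)(6 11))^(-1) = (0 1 9)(6 11)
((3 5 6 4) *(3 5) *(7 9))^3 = (7 9)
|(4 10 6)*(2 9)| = |(2 9)(4 10 6)| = 6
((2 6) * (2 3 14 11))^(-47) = (2 14 6 11 3)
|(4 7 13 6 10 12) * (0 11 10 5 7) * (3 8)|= |(0 11 10 12 4)(3 8)(5 7 13 6)|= 20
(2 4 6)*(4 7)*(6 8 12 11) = (2 7 4 8 12 11 6) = [0, 1, 7, 3, 8, 5, 2, 4, 12, 9, 10, 6, 11]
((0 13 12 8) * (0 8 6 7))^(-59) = (0 13 12 6 7)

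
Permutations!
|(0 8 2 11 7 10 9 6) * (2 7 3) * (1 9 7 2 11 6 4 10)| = |(0 8 2 6)(1 9 4 10 7)(3 11)| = 20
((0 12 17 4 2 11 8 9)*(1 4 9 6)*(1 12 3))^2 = (0 1 2 8 12 9 3 4 11 6 17)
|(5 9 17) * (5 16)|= |(5 9 17 16)|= 4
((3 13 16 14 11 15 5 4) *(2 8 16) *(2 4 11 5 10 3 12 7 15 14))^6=((2 8 16)(3 13 4 12 7 15 10)(5 11 14))^6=(16)(3 10 15 7 12 4 13)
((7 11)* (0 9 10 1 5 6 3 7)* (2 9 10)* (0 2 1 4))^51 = (1 3 2 5 7 9 6 11)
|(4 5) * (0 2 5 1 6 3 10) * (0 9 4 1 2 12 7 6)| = |(0 12 7 6 3 10 9 4 2 5 1)| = 11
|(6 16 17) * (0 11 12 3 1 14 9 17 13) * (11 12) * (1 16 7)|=|(0 12 3 16 13)(1 14 9 17 6 7)|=30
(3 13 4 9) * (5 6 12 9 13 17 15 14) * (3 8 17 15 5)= (3 15 14)(4 13)(5 6 12 9 8 17)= [0, 1, 2, 15, 13, 6, 12, 7, 17, 8, 10, 11, 9, 4, 3, 14, 16, 5]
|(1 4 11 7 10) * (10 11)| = 6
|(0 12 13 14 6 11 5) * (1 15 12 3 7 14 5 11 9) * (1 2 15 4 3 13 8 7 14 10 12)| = 24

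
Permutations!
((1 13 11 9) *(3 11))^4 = (1 9 11 3 13)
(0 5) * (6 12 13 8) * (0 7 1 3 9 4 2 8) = [5, 3, 8, 9, 2, 7, 12, 1, 6, 4, 10, 11, 13, 0] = (0 5 7 1 3 9 4 2 8 6 12 13)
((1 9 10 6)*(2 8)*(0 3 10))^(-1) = ((0 3 10 6 1 9)(2 8))^(-1) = (0 9 1 6 10 3)(2 8)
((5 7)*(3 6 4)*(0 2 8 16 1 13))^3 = (0 16)(1 2)(5 7)(8 13)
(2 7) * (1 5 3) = (1 5 3)(2 7) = [0, 5, 7, 1, 4, 3, 6, 2]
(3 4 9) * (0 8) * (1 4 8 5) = (0 5 1 4 9 3 8) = [5, 4, 2, 8, 9, 1, 6, 7, 0, 3]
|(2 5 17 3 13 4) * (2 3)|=|(2 5 17)(3 13 4)|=3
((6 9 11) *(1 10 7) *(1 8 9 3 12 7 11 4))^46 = ((1 10 11 6 3 12 7 8 9 4))^46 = (1 7 11 9 3)(4 12 10 8 6)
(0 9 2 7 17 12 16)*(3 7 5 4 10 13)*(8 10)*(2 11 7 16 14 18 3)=(0 9 11 7 17 12 14 18 3 16)(2 5 4 8 10 13)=[9, 1, 5, 16, 8, 4, 6, 17, 10, 11, 13, 7, 14, 2, 18, 15, 0, 12, 3]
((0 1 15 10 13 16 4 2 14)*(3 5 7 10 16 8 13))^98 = ((0 1 15 16 4 2 14)(3 5 7 10)(8 13))^98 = (16)(3 7)(5 10)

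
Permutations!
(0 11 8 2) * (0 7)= (0 11 8 2 7)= [11, 1, 7, 3, 4, 5, 6, 0, 2, 9, 10, 8]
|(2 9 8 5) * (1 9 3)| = 6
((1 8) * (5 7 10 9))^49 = (1 8)(5 7 10 9)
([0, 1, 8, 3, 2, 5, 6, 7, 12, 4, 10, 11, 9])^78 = (2 9 8 4 12)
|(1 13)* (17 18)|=|(1 13)(17 18)|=2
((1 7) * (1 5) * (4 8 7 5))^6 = (8)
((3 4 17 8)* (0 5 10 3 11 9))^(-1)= ((0 5 10 3 4 17 8 11 9))^(-1)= (0 9 11 8 17 4 3 10 5)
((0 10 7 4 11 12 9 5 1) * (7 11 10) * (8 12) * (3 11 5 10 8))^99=(12)(3 11)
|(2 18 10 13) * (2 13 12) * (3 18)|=5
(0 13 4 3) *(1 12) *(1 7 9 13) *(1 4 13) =(13)(0 4 3)(1 12 7 9) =[4, 12, 2, 0, 3, 5, 6, 9, 8, 1, 10, 11, 7, 13]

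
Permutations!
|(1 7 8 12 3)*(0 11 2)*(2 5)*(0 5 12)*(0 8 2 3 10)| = 20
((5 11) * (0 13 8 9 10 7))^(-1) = (0 7 10 9 8 13)(5 11)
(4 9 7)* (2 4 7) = (2 4 9) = [0, 1, 4, 3, 9, 5, 6, 7, 8, 2]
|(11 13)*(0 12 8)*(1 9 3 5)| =|(0 12 8)(1 9 3 5)(11 13)| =12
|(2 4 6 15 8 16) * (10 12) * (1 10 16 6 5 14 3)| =9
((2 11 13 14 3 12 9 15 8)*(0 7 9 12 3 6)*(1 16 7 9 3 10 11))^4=(0 2 3 14 15 16 11)(1 10 6 8 7 13 9)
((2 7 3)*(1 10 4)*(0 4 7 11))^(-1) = (0 11 2 3 7 10 1 4)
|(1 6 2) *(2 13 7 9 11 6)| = 10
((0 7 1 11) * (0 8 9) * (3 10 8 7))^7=((0 3 10 8 9)(1 11 7))^7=(0 10 9 3 8)(1 11 7)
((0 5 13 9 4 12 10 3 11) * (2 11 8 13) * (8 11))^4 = ((0 5 2 8 13 9 4 12 10 3 11))^4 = (0 13 10 5 9 3 2 4 11 8 12)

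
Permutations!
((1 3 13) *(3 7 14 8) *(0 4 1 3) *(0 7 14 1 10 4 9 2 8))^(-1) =((0 9 2 8 7 1 14)(3 13)(4 10))^(-1) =(0 14 1 7 8 2 9)(3 13)(4 10)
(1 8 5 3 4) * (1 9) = (1 8 5 3 4 9) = [0, 8, 2, 4, 9, 3, 6, 7, 5, 1]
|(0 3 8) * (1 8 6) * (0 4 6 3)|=|(1 8 4 6)|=4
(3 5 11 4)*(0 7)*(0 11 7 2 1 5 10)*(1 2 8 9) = (0 8 9 1 5 7 11 4 3 10) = [8, 5, 2, 10, 3, 7, 6, 11, 9, 1, 0, 4]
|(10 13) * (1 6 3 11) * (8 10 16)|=4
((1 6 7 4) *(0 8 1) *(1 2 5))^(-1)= ((0 8 2 5 1 6 7 4))^(-1)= (0 4 7 6 1 5 2 8)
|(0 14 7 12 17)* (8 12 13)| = |(0 14 7 13 8 12 17)| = 7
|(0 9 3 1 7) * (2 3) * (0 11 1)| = 12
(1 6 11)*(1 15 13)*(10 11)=[0, 6, 2, 3, 4, 5, 10, 7, 8, 9, 11, 15, 12, 1, 14, 13]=(1 6 10 11 15 13)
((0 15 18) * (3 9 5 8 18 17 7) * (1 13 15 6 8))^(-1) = (0 18 8 6)(1 5 9 3 7 17 15 13)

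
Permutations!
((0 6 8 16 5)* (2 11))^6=(0 6 8 16 5)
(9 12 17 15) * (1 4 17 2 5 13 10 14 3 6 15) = (1 4 17)(2 5 13 10 14 3 6 15 9 12) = [0, 4, 5, 6, 17, 13, 15, 7, 8, 12, 14, 11, 2, 10, 3, 9, 16, 1]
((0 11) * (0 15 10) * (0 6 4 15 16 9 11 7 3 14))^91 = (0 14 3 7)(4 6 10 15)(9 11 16)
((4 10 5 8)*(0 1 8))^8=((0 1 8 4 10 5))^8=(0 8 10)(1 4 5)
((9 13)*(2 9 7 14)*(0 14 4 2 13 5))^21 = ((0 14 13 7 4 2 9 5))^21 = (0 2 13 5 4 14 9 7)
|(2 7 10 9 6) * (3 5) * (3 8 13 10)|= 9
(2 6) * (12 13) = [0, 1, 6, 3, 4, 5, 2, 7, 8, 9, 10, 11, 13, 12] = (2 6)(12 13)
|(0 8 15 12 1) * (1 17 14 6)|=8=|(0 8 15 12 17 14 6 1)|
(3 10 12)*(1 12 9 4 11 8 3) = [0, 12, 2, 10, 11, 5, 6, 7, 3, 4, 9, 8, 1] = (1 12)(3 10 9 4 11 8)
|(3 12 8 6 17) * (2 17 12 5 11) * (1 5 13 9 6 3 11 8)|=|(1 5 8 3 13 9 6 12)(2 17 11)|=24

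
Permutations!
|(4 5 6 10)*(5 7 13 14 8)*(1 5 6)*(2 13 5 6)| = 12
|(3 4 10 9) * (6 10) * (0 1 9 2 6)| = 15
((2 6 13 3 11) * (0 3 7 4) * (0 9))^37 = (0 3 11 2 6 13 7 4 9)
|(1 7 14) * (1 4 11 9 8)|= 7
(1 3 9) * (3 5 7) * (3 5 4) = (1 4 3 9)(5 7) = [0, 4, 2, 9, 3, 7, 6, 5, 8, 1]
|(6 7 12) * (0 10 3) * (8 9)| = |(0 10 3)(6 7 12)(8 9)| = 6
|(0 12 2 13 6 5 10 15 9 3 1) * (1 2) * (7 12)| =|(0 7 12 1)(2 13 6 5 10 15 9 3)| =8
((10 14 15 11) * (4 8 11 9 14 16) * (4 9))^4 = (4 16)(8 9)(10 15)(11 14)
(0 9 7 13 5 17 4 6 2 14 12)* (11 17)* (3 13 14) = (0 9 7 14 12)(2 3 13 5 11 17 4 6) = [9, 1, 3, 13, 6, 11, 2, 14, 8, 7, 10, 17, 0, 5, 12, 15, 16, 4]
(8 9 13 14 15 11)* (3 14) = [0, 1, 2, 14, 4, 5, 6, 7, 9, 13, 10, 8, 12, 3, 15, 11] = (3 14 15 11 8 9 13)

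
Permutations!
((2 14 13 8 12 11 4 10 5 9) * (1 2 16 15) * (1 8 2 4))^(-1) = ((1 4 10 5 9 16 15 8 12 11)(2 14 13))^(-1) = (1 11 12 8 15 16 9 5 10 4)(2 13 14)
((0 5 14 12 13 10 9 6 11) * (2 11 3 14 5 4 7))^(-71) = (0 11 2 7 4)(3 6 9 10 13 12 14)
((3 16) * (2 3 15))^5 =((2 3 16 15))^5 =(2 3 16 15)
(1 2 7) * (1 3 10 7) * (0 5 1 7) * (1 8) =[5, 2, 7, 10, 4, 8, 6, 3, 1, 9, 0] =(0 5 8 1 2 7 3 10)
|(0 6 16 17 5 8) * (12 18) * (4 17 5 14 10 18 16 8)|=24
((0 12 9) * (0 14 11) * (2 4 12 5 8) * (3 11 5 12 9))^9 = ((0 12 3 11)(2 4 9 14 5 8))^9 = (0 12 3 11)(2 14)(4 5)(8 9)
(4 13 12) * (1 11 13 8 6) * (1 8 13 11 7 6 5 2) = (1 7 6 8 5 2)(4 13 12) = [0, 7, 1, 3, 13, 2, 8, 6, 5, 9, 10, 11, 4, 12]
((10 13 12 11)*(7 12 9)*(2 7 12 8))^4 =(2 7 8)(9 13 10 11 12)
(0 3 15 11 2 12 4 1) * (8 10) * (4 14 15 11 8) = (0 3 11 2 12 14 15 8 10 4 1) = [3, 0, 12, 11, 1, 5, 6, 7, 10, 9, 4, 2, 14, 13, 15, 8]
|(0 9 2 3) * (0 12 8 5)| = 7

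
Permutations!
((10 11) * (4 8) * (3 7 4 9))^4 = ((3 7 4 8 9)(10 11))^4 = (11)(3 9 8 4 7)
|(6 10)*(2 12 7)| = |(2 12 7)(6 10)| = 6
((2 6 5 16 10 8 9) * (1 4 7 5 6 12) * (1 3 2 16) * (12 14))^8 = ((1 4 7 5)(2 14 12 3)(8 9 16 10))^8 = (16)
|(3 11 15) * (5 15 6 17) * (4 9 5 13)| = |(3 11 6 17 13 4 9 5 15)| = 9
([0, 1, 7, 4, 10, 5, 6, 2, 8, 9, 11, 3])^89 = [0, 1, 7, 4, 10, 5, 6, 2, 8, 9, 11, 3]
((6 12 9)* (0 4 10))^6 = ((0 4 10)(6 12 9))^6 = (12)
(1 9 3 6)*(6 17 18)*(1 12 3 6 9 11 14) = (1 11 14)(3 17 18 9 6 12) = [0, 11, 2, 17, 4, 5, 12, 7, 8, 6, 10, 14, 3, 13, 1, 15, 16, 18, 9]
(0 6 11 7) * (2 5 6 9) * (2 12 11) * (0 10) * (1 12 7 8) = [9, 12, 5, 3, 4, 6, 2, 10, 1, 7, 0, 8, 11] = (0 9 7 10)(1 12 11 8)(2 5 6)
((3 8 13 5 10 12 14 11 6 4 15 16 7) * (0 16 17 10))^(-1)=((0 16 7 3 8 13 5)(4 15 17 10 12 14 11 6))^(-1)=(0 5 13 8 3 7 16)(4 6 11 14 12 10 17 15)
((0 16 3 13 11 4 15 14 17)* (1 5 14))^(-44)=(17)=((0 16 3 13 11 4 15 1 5 14 17))^(-44)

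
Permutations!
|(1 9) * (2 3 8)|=|(1 9)(2 3 8)|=6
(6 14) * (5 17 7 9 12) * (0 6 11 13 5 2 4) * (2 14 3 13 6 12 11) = (0 12 14 2 4)(3 13 5 17 7 9 11 6) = [12, 1, 4, 13, 0, 17, 3, 9, 8, 11, 10, 6, 14, 5, 2, 15, 16, 7]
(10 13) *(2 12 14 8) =(2 12 14 8)(10 13) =[0, 1, 12, 3, 4, 5, 6, 7, 2, 9, 13, 11, 14, 10, 8]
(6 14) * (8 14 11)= (6 11 8 14)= [0, 1, 2, 3, 4, 5, 11, 7, 14, 9, 10, 8, 12, 13, 6]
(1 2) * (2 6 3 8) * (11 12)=(1 6 3 8 2)(11 12)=[0, 6, 1, 8, 4, 5, 3, 7, 2, 9, 10, 12, 11]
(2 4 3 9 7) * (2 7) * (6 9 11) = (2 4 3 11 6 9) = [0, 1, 4, 11, 3, 5, 9, 7, 8, 2, 10, 6]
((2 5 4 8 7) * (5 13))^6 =(13)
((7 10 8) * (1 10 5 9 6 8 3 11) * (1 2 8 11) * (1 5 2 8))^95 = (1 6)(2 9)(3 8)(5 7)(10 11)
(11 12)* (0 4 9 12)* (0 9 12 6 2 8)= [4, 1, 8, 3, 12, 5, 2, 7, 0, 6, 10, 9, 11]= (0 4 12 11 9 6 2 8)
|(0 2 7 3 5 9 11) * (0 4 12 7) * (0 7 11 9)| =|(0 2 7 3 5)(4 12 11)| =15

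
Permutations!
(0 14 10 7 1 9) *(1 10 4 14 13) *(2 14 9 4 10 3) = (0 13 1 4 9)(2 14 10 7 3) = [13, 4, 14, 2, 9, 5, 6, 3, 8, 0, 7, 11, 12, 1, 10]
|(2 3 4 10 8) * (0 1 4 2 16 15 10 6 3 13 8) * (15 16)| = 10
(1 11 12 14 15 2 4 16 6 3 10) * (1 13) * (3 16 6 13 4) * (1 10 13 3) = (1 11 12 14 15 2)(3 13 10 4 6 16) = [0, 11, 1, 13, 6, 5, 16, 7, 8, 9, 4, 12, 14, 10, 15, 2, 3]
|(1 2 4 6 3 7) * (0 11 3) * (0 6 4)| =6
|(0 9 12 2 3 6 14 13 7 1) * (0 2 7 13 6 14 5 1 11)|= 30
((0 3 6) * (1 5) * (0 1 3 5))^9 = ((0 5 3 6 1))^9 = (0 1 6 3 5)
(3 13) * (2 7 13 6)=[0, 1, 7, 6, 4, 5, 2, 13, 8, 9, 10, 11, 12, 3]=(2 7 13 3 6)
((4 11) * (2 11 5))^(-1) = (2 5 4 11)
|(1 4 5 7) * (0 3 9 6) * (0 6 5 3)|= |(1 4 3 9 5 7)|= 6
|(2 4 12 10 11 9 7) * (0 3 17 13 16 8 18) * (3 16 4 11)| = |(0 16 8 18)(2 11 9 7)(3 17 13 4 12 10)| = 12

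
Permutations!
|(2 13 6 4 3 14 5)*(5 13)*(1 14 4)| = |(1 14 13 6)(2 5)(3 4)| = 4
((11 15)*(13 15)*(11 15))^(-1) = (15)(11 13)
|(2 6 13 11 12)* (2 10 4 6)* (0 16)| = |(0 16)(4 6 13 11 12 10)| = 6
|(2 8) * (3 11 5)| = |(2 8)(3 11 5)| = 6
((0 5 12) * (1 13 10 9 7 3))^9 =(1 9)(3 10)(7 13)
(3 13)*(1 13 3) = [0, 13, 2, 3, 4, 5, 6, 7, 8, 9, 10, 11, 12, 1] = (1 13)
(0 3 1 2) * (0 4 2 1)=[3, 1, 4, 0, 2]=(0 3)(2 4)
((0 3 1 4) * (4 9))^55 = ((0 3 1 9 4))^55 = (9)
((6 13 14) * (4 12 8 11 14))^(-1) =((4 12 8 11 14 6 13))^(-1) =(4 13 6 14 11 8 12)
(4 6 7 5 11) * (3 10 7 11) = (3 10 7 5)(4 6 11) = [0, 1, 2, 10, 6, 3, 11, 5, 8, 9, 7, 4]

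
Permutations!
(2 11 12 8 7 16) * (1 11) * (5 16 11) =(1 5 16 2)(7 11 12 8) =[0, 5, 1, 3, 4, 16, 6, 11, 7, 9, 10, 12, 8, 13, 14, 15, 2]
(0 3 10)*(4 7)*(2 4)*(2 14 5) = [3, 1, 4, 10, 7, 2, 6, 14, 8, 9, 0, 11, 12, 13, 5] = (0 3 10)(2 4 7 14 5)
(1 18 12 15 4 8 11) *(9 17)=(1 18 12 15 4 8 11)(9 17)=[0, 18, 2, 3, 8, 5, 6, 7, 11, 17, 10, 1, 15, 13, 14, 4, 16, 9, 12]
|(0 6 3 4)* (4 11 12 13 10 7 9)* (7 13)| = 8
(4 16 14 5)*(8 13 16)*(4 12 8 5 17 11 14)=(4 5 12 8 13 16)(11 14 17)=[0, 1, 2, 3, 5, 12, 6, 7, 13, 9, 10, 14, 8, 16, 17, 15, 4, 11]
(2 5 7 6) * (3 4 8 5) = (2 3 4 8 5 7 6) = [0, 1, 3, 4, 8, 7, 2, 6, 5]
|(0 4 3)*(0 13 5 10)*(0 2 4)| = 6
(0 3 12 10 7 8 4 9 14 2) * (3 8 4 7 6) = (0 8 7 4 9 14 2)(3 12 10 6) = [8, 1, 0, 12, 9, 5, 3, 4, 7, 14, 6, 11, 10, 13, 2]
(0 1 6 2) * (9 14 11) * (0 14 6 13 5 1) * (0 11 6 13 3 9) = (0 11)(1 3 9 13 5)(2 14 6) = [11, 3, 14, 9, 4, 1, 2, 7, 8, 13, 10, 0, 12, 5, 6]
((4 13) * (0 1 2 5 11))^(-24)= (13)(0 1 2 5 11)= ((0 1 2 5 11)(4 13))^(-24)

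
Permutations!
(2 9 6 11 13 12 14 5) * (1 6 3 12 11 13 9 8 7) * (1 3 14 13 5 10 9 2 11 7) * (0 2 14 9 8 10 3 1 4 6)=(0 2 10 8 4 6 5 11 14 3 12 13 7 1)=[2, 0, 10, 12, 6, 11, 5, 1, 4, 9, 8, 14, 13, 7, 3]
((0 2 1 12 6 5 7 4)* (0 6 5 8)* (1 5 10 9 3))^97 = (0 8 6 4 7 5 2)(1 10 3 12 9) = ((0 2 5 7 4 6 8)(1 12 10 9 3))^97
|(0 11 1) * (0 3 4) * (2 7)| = 10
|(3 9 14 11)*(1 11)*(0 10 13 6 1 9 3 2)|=|(0 10 13 6 1 11 2)(9 14)|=14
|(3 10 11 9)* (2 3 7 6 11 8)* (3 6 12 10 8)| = |(2 6 11 9 7 12 10 3 8)| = 9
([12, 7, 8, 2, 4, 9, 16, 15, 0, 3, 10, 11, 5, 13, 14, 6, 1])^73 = [9, 6, 12, 0, 4, 2, 7, 16, 5, 8, 10, 11, 3, 13, 14, 1, 15]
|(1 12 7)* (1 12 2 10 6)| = 4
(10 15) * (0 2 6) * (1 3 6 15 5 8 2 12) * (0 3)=(0 12 1)(2 15 10 5 8)(3 6)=[12, 0, 15, 6, 4, 8, 3, 7, 2, 9, 5, 11, 1, 13, 14, 10]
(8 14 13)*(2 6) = (2 6)(8 14 13) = [0, 1, 6, 3, 4, 5, 2, 7, 14, 9, 10, 11, 12, 8, 13]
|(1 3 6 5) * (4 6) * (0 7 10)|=15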